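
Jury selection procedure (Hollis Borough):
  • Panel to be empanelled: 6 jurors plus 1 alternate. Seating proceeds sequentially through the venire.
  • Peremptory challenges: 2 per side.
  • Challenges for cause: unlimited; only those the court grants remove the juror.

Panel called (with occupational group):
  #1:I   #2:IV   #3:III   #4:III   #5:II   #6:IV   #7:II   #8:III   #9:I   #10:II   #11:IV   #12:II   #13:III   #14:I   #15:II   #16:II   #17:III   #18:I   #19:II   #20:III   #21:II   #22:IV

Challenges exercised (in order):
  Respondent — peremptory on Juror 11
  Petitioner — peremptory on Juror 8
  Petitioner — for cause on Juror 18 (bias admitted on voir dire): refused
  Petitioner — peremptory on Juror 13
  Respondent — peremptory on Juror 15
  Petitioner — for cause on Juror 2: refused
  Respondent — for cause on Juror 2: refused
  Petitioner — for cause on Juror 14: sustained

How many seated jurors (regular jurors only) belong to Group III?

Removed: #8, #11, #13, #14, #15.
Seated jurors 1–6: #1, #2, #3, #4, #5, #6 (alternates #7 not counted).
Of those, in Group III: #3, #4 → 2.

2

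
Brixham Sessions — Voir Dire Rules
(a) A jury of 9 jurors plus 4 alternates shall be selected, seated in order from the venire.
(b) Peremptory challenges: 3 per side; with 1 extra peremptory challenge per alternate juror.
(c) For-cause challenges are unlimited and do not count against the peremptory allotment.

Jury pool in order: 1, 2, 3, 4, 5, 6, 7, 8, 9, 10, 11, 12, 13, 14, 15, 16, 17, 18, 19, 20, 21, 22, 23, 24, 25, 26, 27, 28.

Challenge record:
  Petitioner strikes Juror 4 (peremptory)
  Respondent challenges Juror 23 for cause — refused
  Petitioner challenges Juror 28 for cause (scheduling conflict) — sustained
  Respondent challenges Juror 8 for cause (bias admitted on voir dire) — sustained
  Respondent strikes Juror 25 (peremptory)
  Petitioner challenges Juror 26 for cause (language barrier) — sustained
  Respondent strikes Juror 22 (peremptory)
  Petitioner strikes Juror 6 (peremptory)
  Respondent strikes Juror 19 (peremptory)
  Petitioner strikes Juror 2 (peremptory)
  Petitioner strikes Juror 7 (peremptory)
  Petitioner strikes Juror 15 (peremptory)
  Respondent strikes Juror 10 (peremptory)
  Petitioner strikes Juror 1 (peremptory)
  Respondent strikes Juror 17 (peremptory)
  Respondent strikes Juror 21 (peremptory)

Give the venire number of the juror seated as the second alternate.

23

Removed: #1, #2, #4, #6, #7, #8, #10, #15, #17, #19, #21, #22, #25, #26, #28. (#23 stays — for-cause denied.)
Seating in order: seats 1–9 → #3, #5, #9, #11, #12, #13, #14, #16, #18; alternates → #20, #23, #24, #27.
So alternate 2 is #23.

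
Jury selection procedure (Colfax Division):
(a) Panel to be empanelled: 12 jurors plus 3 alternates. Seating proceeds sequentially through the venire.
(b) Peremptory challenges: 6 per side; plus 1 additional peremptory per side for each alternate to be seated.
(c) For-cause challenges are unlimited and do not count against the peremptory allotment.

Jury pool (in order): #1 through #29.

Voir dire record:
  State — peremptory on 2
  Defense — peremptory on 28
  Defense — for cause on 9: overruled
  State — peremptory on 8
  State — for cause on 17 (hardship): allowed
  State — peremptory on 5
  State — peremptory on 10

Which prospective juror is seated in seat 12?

Removed: #2, #5, #8, #10, #17, #28. (#9 stays — for-cause denied.)
Seating in order: seats 1–12 → #1, #3, #4, #6, #7, #9, #11, #12, #13, #14, #15, #16; alternates → #18, #19, #20.
So seat 12 is #16.

16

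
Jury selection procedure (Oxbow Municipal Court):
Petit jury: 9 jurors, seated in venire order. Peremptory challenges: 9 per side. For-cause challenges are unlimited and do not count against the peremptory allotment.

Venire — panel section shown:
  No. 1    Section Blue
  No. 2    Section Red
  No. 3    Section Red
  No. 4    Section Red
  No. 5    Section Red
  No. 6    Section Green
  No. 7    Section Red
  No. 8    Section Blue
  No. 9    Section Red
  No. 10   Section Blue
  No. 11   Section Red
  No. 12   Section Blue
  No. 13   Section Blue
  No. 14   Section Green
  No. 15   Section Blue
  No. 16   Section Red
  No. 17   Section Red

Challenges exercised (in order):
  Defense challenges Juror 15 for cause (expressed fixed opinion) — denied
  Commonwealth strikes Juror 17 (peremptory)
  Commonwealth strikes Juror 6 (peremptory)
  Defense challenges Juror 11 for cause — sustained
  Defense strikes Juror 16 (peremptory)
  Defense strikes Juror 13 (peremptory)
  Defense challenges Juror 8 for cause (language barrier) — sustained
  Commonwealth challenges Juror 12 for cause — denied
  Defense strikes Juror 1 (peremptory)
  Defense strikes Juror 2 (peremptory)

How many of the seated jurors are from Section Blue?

Removed: #1, #2, #6, #8, #11, #13, #16, #17.
Seated jurors 1–9: #3, #4, #5, #7, #9, #10, #12, #14, #15.
Of those, in Section Blue: #10, #12, #15 → 3.

3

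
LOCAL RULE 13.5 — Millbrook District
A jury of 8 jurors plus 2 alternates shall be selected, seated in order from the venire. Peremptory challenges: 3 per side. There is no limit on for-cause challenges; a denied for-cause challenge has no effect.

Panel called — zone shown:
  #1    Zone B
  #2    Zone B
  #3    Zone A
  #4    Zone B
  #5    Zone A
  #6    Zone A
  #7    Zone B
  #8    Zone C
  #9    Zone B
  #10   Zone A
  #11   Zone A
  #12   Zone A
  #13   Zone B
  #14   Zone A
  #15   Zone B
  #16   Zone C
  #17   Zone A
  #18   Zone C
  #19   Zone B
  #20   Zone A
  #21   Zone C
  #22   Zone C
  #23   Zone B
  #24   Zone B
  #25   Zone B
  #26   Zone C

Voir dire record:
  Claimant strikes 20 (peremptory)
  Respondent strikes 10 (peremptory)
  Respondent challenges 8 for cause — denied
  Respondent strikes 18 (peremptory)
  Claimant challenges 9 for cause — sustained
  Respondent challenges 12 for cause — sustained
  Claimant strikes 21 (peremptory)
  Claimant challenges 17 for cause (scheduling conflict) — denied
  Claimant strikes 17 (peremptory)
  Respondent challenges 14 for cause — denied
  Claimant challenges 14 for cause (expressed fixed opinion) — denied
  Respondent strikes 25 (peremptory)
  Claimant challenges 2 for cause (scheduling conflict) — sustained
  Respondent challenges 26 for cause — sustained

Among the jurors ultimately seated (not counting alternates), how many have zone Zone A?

4

Removed: #2, #9, #10, #12, #17, #18, #20, #21, #25, #26.
Seated jurors 1–8: #1, #3, #4, #5, #6, #7, #8, #11 (alternates #13, #14 not counted).
Of those, in Zone A: #3, #5, #6, #11 → 4.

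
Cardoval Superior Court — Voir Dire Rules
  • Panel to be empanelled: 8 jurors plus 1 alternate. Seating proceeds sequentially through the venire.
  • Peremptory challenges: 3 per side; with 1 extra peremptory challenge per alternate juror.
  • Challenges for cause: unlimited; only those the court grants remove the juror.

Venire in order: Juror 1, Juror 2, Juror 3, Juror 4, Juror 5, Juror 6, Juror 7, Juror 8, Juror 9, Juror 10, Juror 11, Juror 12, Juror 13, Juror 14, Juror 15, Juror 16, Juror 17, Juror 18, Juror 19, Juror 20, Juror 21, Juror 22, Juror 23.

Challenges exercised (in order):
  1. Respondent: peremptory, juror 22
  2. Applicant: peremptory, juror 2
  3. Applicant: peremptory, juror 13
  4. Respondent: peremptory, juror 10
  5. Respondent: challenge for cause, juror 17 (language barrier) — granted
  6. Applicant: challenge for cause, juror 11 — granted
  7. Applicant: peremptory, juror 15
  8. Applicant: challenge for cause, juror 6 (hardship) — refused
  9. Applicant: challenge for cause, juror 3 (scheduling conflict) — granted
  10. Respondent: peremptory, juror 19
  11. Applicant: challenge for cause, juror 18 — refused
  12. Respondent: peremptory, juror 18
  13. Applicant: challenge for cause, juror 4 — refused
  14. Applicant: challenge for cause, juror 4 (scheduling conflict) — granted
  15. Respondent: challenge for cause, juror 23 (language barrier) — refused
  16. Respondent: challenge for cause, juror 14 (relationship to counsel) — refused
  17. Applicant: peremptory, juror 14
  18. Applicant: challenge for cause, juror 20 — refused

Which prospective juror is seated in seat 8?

Removed: #2, #3, #4, #10, #11, #13, #14, #15, #17, #18, #19, #22. (#6, #20, #23 stay — for-cause denied.)
Seating in order: seats 1–8 → #1, #5, #6, #7, #8, #9, #12, #16; alternates → #20.
So seat 8 is #16.

16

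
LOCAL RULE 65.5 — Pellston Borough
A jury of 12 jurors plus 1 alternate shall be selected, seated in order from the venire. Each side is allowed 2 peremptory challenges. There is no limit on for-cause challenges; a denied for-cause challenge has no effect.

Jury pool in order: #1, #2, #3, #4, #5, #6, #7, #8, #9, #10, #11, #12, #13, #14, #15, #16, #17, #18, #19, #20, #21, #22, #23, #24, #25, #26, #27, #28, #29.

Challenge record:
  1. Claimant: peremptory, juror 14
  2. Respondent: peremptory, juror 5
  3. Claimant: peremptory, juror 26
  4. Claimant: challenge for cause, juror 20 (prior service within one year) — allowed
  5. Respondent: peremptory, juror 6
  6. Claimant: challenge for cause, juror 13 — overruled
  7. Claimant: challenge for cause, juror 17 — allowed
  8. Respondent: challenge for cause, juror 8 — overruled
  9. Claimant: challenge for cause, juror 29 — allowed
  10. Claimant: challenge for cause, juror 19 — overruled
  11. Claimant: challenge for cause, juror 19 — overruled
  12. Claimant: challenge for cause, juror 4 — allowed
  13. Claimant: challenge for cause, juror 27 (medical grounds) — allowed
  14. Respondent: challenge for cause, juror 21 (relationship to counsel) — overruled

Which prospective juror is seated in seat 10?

13

Removed: #4, #5, #6, #14, #17, #20, #26, #27, #29. (#8, #13, #19, #21 stay — for-cause denied.)
Seating in order: seats 1–12 → #1, #2, #3, #7, #8, #9, #10, #11, #12, #13, #15, #16; alternates → #18.
So seat 10 is #13.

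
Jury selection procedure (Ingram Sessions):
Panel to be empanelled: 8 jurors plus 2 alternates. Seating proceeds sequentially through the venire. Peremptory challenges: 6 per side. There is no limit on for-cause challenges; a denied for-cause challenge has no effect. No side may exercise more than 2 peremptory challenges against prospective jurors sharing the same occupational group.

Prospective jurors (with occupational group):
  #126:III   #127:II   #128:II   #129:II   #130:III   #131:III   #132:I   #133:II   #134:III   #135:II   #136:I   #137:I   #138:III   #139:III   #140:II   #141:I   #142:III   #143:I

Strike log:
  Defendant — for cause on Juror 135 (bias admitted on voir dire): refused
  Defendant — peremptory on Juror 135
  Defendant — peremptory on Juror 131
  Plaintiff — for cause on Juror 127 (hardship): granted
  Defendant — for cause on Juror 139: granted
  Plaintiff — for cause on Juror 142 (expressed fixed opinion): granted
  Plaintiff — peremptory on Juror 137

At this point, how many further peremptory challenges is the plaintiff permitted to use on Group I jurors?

1

Plaintiff peremptories so far: #137 — 1 of 6 used, 5 left overall.
Against Group I: #137 — 1 used; per-group cap 2 leaves 1.
Binding limit: min(5, 1) = 1.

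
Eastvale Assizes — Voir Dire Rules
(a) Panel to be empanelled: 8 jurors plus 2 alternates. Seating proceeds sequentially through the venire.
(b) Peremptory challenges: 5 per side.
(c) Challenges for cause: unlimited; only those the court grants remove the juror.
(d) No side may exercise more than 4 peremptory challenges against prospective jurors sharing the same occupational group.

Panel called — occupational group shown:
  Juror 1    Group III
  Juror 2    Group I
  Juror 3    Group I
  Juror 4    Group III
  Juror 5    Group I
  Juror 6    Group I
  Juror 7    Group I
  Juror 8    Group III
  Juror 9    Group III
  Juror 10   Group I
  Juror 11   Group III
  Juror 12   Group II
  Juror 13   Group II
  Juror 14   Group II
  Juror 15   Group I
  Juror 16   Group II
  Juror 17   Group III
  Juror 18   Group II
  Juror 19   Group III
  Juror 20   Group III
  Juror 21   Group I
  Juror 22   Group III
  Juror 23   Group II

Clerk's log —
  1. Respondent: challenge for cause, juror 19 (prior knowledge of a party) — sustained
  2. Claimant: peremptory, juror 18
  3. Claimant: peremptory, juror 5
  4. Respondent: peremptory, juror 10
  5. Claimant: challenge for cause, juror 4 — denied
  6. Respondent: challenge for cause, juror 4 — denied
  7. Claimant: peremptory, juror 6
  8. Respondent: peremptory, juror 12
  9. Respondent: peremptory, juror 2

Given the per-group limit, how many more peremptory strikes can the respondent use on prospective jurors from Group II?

2

Respondent peremptories so far: #10, #12, #2 — 3 of 5 used, 2 left overall.
Against Group II: #12 — 1 used; per-group cap 4 leaves 3.
Binding limit: min(2, 3) = 2.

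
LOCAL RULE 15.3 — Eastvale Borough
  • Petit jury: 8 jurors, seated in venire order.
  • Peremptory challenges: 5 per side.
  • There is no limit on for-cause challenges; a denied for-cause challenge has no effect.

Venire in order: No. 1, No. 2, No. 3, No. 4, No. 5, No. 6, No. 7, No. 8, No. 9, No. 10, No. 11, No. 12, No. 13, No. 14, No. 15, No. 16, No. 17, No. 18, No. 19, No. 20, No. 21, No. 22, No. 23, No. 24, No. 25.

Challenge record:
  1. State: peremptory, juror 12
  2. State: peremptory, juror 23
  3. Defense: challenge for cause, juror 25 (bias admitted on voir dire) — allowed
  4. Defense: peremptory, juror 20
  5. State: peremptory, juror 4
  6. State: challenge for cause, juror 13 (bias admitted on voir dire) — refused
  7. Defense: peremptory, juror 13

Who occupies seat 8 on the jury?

9

Removed: #4, #12, #13, #20, #23, #25.
Seating in order: seats 1–8 → #1, #2, #3, #5, #6, #7, #8, #9.
So seat 8 is #9.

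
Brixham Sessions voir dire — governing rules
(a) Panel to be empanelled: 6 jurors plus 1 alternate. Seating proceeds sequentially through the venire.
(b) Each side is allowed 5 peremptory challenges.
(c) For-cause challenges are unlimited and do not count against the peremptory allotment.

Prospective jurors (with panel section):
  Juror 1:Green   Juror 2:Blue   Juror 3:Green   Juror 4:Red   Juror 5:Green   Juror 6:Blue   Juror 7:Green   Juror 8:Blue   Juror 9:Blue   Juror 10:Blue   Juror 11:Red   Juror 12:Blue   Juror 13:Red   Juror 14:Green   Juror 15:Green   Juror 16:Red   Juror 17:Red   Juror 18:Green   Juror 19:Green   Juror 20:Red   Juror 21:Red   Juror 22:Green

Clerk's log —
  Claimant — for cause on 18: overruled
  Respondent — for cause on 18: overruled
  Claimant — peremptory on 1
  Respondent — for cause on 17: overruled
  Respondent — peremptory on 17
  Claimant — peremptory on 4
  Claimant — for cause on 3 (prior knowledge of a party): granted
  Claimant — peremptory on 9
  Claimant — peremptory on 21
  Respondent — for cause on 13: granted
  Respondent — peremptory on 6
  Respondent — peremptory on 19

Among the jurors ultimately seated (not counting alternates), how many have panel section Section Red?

1

Removed: #1, #3, #4, #6, #9, #13, #17, #19, #21.
Seated jurors 1–6: #2, #5, #7, #8, #10, #11 (alternates #12 not counted).
Of those, in Section Red: #11 → 1.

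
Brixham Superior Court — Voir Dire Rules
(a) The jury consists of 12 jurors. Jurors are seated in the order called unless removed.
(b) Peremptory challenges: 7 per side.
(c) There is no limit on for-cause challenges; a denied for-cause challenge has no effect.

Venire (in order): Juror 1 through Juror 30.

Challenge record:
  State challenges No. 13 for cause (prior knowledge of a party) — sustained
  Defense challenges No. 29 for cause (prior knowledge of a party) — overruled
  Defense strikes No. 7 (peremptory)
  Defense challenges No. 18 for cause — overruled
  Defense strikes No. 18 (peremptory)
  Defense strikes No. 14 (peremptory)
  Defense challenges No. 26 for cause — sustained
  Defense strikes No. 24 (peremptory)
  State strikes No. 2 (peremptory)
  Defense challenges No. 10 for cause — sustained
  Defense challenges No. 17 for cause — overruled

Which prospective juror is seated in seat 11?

16

Removed: #2, #7, #10, #13, #14, #18, #24, #26. (#17, #29 stay — for-cause denied.)
Seating in order: seats 1–12 → #1, #3, #4, #5, #6, #8, #9, #11, #12, #15, #16, #17.
So seat 11 is #16.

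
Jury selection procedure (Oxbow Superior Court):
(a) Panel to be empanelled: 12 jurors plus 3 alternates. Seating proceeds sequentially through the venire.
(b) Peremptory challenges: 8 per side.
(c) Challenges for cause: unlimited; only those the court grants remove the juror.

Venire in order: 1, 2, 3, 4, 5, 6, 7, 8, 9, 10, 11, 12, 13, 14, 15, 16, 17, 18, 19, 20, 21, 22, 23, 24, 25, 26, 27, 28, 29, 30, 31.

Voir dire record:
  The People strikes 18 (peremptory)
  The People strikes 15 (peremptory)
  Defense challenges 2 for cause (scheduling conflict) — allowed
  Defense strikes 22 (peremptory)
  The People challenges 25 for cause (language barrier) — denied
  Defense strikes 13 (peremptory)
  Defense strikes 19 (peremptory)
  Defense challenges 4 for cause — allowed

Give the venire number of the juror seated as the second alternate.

Removed: #2, #4, #13, #15, #18, #19, #22. (#25 stays — for-cause denied.)
Filling seats in venire order through position 14: #1, #3, #5, #6, #7, #8, #9, #10, #11, #12, #14, #16, #17, #20.
So alternate 2 is #20.

20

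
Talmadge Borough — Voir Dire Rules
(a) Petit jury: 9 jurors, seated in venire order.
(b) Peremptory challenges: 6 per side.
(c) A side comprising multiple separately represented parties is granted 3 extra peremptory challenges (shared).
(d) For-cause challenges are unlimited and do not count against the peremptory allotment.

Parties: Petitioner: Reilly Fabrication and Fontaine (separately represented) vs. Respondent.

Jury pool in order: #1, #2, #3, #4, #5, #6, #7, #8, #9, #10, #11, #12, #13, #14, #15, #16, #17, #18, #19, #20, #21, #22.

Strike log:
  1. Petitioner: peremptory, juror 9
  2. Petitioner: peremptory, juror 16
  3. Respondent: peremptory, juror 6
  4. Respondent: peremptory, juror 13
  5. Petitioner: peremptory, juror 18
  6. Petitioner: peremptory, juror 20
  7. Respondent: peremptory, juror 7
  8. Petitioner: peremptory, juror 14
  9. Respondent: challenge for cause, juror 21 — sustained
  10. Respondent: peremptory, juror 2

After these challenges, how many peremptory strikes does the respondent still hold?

Respondent allotment: 6.
Respondent peremptories used: #6, #13, #7, #2 — 4 (the for-cause on #21 doesn't count).
Remaining: 6 − 4 = 2.

2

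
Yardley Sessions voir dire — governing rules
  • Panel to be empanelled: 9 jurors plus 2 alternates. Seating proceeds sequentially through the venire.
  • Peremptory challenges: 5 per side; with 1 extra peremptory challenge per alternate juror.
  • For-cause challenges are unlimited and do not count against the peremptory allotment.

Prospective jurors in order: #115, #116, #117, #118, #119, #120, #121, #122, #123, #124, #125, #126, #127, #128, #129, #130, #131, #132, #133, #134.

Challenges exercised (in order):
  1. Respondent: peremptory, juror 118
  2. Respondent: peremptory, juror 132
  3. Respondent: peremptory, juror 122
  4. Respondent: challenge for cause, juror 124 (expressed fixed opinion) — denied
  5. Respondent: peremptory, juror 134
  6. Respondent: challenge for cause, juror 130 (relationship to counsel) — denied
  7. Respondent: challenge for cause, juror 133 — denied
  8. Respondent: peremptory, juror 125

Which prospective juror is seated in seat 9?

Removed: #118, #122, #125, #132, #134. (#124, #130, #133 stay — for-cause denied.)
Seating in order: seats 1–9 → #115, #116, #117, #119, #120, #121, #123, #124, #126; alternates → #127, #128.
So seat 9 is #126.

126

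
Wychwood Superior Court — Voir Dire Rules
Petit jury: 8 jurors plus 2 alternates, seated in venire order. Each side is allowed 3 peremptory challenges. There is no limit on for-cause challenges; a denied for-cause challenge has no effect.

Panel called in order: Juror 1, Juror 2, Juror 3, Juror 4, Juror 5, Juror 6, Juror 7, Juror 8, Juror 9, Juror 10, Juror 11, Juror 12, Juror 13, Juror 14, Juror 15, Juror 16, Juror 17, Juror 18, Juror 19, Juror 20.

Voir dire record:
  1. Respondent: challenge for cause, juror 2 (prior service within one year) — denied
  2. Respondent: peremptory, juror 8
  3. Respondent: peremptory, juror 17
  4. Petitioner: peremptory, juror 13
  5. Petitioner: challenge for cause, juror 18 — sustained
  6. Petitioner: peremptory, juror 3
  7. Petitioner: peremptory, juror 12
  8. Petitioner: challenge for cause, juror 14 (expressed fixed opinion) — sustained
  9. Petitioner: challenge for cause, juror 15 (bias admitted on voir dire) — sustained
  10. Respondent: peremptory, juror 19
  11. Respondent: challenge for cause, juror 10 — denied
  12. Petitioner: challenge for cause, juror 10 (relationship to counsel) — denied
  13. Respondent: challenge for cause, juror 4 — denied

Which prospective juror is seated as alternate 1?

11

Removed: #3, #8, #12, #13, #14, #15, #17, #18, #19. (#2, #4, #10 stay — for-cause denied.)
Seating in order: seats 1–8 → #1, #2, #4, #5, #6, #7, #9, #10; alternates → #11, #16.
So alternate 1 is #11.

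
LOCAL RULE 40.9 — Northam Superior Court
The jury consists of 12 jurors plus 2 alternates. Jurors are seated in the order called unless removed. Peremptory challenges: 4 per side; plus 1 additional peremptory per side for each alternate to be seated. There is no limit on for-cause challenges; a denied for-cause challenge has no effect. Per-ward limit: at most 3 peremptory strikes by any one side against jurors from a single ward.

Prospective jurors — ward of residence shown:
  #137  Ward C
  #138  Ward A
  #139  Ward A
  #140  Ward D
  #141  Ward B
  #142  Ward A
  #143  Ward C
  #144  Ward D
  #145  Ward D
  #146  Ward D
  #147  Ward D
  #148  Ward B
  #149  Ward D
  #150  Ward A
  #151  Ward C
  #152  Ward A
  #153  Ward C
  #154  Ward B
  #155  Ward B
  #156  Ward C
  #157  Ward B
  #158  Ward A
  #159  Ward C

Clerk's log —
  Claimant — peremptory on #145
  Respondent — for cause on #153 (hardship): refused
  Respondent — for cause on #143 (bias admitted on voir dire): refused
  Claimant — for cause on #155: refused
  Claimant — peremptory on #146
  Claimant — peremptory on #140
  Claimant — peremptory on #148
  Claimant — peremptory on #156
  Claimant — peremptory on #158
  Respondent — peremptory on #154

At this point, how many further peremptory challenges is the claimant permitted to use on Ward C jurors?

Claimant peremptories so far: #145, #146, #140, #148, #156, #158 — 6 of 6 used, 0 left overall.
Against Ward C: #156 — 1 used; per-ward cap 3 leaves 2.
Binding limit: min(0, 2) = 0.

0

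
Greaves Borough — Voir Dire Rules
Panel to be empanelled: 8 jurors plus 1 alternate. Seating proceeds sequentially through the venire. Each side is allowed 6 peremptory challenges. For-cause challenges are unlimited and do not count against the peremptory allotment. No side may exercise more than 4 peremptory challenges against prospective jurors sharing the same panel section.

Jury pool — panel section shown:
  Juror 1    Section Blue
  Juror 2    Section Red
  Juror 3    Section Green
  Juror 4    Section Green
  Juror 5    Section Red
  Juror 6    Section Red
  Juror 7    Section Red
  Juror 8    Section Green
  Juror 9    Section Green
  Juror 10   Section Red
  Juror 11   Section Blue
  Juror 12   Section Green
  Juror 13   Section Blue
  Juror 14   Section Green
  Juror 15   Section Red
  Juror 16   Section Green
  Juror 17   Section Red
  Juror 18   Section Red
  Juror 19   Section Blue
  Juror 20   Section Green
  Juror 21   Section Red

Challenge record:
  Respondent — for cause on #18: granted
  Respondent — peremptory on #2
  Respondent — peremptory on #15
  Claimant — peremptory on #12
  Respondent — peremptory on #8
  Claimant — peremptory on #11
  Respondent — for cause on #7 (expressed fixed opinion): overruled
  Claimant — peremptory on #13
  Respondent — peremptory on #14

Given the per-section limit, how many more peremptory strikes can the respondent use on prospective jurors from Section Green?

Respondent peremptories so far: #2, #15, #8, #14 — 4 of 6 used, 2 left overall.
Against Section Green: #8, #14 — 2 used; per-section cap 4 leaves 2.
Binding limit: min(2, 2) = 2.

2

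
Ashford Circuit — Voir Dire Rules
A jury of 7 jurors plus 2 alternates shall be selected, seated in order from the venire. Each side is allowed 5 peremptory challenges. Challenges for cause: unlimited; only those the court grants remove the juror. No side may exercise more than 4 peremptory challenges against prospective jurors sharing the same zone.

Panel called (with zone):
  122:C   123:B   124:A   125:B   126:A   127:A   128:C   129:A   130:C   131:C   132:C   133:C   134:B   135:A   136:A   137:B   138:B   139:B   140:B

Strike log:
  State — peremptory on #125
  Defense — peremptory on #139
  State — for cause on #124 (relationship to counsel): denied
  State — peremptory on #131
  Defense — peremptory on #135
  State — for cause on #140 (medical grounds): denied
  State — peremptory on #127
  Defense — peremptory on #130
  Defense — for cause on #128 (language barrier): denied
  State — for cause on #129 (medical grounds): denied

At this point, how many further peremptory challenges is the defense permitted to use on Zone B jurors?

Defense peremptories so far: #139, #135, #130 — 3 of 5 used, 2 left overall.
Against Zone B: #139 — 1 used; per-zone cap 4 leaves 3.
Binding limit: min(2, 3) = 2.

2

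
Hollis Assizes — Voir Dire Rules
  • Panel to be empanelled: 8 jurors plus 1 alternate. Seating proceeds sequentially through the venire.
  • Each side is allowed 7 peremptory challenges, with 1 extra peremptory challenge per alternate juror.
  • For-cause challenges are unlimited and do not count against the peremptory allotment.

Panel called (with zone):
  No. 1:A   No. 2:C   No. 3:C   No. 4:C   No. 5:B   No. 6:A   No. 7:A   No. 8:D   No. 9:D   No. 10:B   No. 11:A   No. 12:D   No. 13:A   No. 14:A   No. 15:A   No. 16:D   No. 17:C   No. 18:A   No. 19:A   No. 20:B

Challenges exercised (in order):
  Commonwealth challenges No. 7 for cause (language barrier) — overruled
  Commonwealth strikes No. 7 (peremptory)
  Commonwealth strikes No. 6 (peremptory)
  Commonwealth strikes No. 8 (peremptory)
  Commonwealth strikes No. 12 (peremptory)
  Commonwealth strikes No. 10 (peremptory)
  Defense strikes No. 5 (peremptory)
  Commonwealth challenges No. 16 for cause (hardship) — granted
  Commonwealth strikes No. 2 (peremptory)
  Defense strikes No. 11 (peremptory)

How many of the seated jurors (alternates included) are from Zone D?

1

Removed: #2, #5, #6, #7, #8, #10, #11, #12, #16.
Seated (9 incl. alternates): #1, #3, #4, #9, #13, #14, #15, #17, #18.
Of those, in Zone D: #9 → 1.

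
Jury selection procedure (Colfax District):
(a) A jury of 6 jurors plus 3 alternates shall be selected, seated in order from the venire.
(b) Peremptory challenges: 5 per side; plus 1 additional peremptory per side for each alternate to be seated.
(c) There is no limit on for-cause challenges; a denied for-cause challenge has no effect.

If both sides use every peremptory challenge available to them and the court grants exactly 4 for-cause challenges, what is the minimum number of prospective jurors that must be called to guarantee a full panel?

Seats to fill: 6 + 3 alternates = 9.
Peremptories: 5 + 1×3 = 8 per side × 2 sides = 16.
For-cause removals: 4.
Minimum venire: 9 + 16 + 4 = 29.

29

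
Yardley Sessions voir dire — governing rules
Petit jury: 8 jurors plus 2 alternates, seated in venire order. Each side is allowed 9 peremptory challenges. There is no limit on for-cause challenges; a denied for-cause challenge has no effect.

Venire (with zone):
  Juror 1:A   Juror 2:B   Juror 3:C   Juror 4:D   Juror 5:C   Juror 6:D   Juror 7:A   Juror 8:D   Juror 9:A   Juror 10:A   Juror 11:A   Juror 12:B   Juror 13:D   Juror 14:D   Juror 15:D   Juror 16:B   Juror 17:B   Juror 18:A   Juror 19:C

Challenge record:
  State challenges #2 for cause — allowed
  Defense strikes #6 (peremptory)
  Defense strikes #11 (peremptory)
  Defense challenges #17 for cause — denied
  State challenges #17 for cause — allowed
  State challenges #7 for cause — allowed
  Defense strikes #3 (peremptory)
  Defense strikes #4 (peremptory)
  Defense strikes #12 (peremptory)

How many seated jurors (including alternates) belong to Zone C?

1

Removed: #2, #3, #4, #6, #7, #11, #12, #17.
Seated (10 incl. alternates): #1, #5, #8, #9, #10, #13, #14, #15, #16, #18.
Of those, in Zone C: #5 → 1.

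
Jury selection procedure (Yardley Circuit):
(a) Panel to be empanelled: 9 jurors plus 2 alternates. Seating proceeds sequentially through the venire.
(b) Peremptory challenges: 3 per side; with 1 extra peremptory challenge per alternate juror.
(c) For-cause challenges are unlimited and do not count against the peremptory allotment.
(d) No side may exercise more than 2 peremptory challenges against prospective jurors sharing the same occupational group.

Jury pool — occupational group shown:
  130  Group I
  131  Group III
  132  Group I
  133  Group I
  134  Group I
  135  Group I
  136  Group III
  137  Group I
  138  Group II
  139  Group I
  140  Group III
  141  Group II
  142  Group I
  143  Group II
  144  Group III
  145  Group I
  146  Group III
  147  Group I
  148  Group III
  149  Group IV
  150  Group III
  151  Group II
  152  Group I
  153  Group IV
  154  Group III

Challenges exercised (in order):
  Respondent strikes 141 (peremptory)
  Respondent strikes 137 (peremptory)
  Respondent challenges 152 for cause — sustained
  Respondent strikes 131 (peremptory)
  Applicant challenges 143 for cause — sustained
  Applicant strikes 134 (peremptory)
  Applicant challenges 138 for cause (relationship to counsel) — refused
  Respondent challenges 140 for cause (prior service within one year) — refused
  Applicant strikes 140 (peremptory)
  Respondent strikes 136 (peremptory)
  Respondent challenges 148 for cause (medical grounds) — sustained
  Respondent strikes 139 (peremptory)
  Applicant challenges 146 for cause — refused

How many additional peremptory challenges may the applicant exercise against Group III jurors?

1

Applicant peremptories so far: #134, #140 — 2 of 5 used, 3 left overall.
Against Group III: #140 — 1 used; per-group cap 2 leaves 1.
Binding limit: min(3, 1) = 1.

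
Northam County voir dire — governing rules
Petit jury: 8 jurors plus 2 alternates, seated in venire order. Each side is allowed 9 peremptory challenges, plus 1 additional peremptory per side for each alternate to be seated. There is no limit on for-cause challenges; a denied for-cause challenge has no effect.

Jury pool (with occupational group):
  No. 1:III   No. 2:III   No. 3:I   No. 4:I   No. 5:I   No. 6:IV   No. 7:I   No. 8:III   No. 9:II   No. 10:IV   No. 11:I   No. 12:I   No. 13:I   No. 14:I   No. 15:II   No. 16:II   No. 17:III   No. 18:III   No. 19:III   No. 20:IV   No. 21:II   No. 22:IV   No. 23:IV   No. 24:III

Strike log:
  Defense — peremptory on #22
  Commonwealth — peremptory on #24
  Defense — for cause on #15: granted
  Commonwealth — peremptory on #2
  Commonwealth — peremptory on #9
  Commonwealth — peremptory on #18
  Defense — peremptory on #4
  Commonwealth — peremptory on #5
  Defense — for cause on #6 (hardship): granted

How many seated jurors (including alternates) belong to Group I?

6

Removed: #2, #4, #5, #6, #9, #15, #18, #22, #24.
Seated (10 incl. alternates): #1, #3, #7, #8, #10, #11, #12, #13, #14, #16.
Of those, in Group I: #3, #7, #11, #12, #13, #14 → 6.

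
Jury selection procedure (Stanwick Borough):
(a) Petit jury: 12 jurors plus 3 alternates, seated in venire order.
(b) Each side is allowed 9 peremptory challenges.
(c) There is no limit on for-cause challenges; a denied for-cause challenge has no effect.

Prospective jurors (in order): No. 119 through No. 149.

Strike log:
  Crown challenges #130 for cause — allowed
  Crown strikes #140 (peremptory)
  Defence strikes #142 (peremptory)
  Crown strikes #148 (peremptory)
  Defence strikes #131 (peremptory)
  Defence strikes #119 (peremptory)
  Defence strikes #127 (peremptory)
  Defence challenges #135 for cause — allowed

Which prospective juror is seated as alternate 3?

Removed: #119, #127, #130, #131, #135, #140, #142, #148.
Filling seats in venire order through position 15: #120, #121, #122, #123, #124, #125, #126, #128, #129, #132, #133, #134, #136, #137, #138.
So alternate 3 is #138.

138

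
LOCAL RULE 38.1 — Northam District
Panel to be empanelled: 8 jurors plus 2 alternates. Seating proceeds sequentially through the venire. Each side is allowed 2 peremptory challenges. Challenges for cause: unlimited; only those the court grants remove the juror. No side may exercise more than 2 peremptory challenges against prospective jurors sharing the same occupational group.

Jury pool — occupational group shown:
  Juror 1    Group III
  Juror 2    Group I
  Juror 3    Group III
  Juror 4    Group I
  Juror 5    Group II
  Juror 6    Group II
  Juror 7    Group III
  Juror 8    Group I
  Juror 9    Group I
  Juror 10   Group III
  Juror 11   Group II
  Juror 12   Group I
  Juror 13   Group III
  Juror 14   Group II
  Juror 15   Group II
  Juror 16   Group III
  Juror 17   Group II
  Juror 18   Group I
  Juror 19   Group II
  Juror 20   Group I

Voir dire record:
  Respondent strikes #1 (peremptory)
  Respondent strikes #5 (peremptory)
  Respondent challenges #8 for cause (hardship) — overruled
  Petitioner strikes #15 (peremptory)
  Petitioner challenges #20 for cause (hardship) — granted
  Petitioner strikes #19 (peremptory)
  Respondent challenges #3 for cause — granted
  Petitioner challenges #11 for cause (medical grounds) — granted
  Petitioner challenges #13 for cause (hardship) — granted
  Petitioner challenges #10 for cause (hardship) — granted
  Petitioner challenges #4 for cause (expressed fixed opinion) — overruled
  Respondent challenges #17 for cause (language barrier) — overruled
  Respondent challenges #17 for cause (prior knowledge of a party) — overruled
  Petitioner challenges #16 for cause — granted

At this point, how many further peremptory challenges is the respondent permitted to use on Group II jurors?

Respondent peremptories so far: #1, #5 — 2 of 2 used, 0 left overall.
Against Group II: #5 — 1 used; per-group cap 2 leaves 1.
Binding limit: min(0, 1) = 0.

0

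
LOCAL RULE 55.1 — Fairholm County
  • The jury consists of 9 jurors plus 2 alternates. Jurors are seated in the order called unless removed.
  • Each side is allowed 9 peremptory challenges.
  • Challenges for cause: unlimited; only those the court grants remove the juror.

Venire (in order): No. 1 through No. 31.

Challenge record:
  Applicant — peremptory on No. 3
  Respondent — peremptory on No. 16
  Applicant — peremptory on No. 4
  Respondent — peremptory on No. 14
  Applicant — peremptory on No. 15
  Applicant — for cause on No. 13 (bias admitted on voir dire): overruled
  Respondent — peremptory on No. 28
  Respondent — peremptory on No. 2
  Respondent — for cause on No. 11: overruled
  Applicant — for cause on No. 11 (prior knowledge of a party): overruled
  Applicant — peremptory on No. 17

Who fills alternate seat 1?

13

Removed: #2, #3, #4, #14, #15, #16, #17, #28. (#11, #13 stay — for-cause denied.)
Filling seats in venire order through position 10: #1, #5, #6, #7, #8, #9, #10, #11, #12, #13.
So alternate 1 is #13.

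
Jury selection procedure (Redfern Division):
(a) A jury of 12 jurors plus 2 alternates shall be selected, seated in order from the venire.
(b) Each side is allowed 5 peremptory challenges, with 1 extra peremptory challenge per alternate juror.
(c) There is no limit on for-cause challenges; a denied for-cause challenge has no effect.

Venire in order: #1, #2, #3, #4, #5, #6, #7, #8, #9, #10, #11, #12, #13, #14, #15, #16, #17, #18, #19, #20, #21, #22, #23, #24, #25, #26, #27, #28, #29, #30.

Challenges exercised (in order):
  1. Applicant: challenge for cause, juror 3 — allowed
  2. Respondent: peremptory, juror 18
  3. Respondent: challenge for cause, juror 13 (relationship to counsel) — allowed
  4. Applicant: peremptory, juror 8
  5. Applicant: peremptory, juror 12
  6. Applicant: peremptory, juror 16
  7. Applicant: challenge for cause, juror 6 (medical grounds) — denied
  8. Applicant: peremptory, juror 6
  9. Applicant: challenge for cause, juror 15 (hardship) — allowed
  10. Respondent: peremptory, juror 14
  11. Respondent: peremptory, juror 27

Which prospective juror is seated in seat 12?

Removed: #3, #6, #8, #12, #13, #14, #15, #16, #18, #27.
Filling seats in venire order through position 12: #1, #2, #4, #5, #7, #9, #10, #11, #17, #19, #20, #21.
So seat 12 is #21.

21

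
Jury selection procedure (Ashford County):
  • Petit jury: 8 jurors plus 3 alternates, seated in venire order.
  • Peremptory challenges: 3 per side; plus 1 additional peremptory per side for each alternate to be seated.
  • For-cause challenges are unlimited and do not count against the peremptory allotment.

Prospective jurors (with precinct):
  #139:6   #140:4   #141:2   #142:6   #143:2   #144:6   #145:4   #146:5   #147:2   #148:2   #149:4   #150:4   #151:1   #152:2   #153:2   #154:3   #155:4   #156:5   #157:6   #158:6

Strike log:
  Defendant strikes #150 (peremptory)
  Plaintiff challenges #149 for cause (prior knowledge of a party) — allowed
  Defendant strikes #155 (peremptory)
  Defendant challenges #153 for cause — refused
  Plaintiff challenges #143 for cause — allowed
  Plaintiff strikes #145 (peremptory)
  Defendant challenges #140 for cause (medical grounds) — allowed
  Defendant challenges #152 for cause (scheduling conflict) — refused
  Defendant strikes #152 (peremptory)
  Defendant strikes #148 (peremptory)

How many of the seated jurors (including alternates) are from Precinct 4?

0

Removed: #140, #143, #145, #148, #149, #150, #152, #155.
Seated (11 incl. alternates): #139, #141, #142, #144, #146, #147, #151, #153, #154, #156, #157.
None of those are in Precinct 4 → 0.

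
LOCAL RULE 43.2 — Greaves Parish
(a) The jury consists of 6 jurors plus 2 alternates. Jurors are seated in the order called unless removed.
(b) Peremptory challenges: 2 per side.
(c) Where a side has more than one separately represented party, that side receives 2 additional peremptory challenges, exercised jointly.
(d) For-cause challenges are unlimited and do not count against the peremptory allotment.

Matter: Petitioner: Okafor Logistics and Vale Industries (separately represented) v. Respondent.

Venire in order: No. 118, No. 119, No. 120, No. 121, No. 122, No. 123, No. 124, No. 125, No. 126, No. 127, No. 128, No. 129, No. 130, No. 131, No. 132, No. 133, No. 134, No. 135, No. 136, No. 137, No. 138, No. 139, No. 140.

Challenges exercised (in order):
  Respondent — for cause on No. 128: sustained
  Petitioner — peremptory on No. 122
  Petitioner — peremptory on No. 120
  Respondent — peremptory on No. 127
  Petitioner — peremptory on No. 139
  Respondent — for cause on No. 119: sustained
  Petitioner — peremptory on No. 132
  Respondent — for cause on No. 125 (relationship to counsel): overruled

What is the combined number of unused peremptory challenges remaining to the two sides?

Petitioner allotment: 2 base + 2 multi-party = 4. Respondent allotment: 2.
Petitioner peremptories used: #122, #120, #139, #132 — 4.
Respondent peremptories used: #127 — 1 (for-cause on #128, #119, #125 don't count).
Remaining: (4 − 4) + (2 − 1) = 1.

1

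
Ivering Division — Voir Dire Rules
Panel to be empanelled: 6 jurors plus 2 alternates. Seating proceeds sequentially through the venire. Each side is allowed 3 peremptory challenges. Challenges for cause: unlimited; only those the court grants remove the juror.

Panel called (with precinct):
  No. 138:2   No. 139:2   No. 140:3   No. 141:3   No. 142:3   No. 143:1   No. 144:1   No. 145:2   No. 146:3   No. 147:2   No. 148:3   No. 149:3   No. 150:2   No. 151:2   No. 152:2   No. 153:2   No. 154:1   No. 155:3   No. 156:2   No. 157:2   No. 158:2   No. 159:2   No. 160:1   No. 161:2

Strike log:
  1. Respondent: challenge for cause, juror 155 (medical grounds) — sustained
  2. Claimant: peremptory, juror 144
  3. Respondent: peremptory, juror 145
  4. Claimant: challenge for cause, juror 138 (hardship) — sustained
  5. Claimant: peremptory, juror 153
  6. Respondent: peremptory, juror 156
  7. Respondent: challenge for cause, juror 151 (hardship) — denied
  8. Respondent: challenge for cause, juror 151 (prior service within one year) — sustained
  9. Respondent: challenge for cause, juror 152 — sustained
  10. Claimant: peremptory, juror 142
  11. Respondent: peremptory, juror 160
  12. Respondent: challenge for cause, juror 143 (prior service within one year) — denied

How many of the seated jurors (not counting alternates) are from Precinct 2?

2

Removed: #138, #142, #144, #145, #151, #152, #153, #155, #156, #160.
Seated jurors 1–6: #139, #140, #141, #143, #146, #147 (alternates #148, #149 not counted).
Of those, in Precinct 2: #139, #147 → 2.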